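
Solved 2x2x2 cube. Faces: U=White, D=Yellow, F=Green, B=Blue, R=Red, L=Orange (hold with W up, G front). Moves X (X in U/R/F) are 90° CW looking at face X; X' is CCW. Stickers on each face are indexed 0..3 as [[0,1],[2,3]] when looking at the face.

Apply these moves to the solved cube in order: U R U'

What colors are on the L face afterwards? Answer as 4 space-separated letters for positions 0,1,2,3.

After move 1 (U): U=WWWW F=RRGG R=BBRR B=OOBB L=GGOO
After move 2 (R): R=RBRB U=WRWG F=RYGY D=YBYO B=WOWB
After move 3 (U'): U=RGWW F=GGGY R=RYRB B=RBWB L=WOOO
Query: L face = WOOO

Answer: W O O O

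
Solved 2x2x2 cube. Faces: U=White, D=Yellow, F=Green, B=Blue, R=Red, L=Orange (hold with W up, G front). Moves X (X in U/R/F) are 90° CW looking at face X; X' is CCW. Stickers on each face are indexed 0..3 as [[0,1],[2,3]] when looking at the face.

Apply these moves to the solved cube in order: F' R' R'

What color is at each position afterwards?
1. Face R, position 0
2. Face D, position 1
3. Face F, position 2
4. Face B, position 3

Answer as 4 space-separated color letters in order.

After move 1 (F'): F=GGGG U=WWRR R=YRYR D=OOYY L=OWOW
After move 2 (R'): R=RRYY U=WBRB F=GWGR D=OGYG B=YBOB
After move 3 (R'): R=RYRY U=WORY F=GBGB D=OWYR B=GBGB
Query 1: R[0] = R
Query 2: D[1] = W
Query 3: F[2] = G
Query 4: B[3] = B

Answer: R W G B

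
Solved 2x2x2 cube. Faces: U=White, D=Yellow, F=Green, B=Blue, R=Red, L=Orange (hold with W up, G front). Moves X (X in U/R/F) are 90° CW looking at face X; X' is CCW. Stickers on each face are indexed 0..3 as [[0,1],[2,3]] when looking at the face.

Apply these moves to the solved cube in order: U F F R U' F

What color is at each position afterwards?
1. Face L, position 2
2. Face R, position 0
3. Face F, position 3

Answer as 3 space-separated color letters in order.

Answer: O W R

Derivation:
After move 1 (U): U=WWWW F=RRGG R=BBRR B=OOBB L=GGOO
After move 2 (F): F=GRGR U=WWOG R=WBWR D=RBYY L=GYOY
After move 3 (F): F=GGRR U=WWYY R=OBGR D=WWYY L=GROB
After move 4 (R): R=GORB U=WGYR F=GWRY D=WBYO B=YOWB
After move 5 (U'): U=GRWY F=GRRY R=GWRB B=GOWB L=YOOB
After move 6 (F): F=RGYR U=GRBO R=WWYB D=RGYO L=YWOB
Query 1: L[2] = O
Query 2: R[0] = W
Query 3: F[3] = R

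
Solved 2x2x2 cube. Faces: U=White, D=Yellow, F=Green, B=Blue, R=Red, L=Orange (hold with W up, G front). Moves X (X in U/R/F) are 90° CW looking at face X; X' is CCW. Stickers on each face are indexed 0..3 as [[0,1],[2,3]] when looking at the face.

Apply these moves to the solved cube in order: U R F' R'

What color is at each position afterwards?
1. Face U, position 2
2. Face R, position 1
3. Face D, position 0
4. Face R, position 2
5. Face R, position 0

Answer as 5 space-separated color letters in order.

After move 1 (U): U=WWWW F=RRGG R=BBRR B=OOBB L=GGOO
After move 2 (R): R=RBRB U=WRWG F=RYGY D=YBYO B=WOWB
After move 3 (F'): F=YYRG U=WRRR R=BBYB D=GOYO L=GGOW
After move 4 (R'): R=BBBY U=WWRW F=YRRR D=GYYG B=OOOB
Query 1: U[2] = R
Query 2: R[1] = B
Query 3: D[0] = G
Query 4: R[2] = B
Query 5: R[0] = B

Answer: R B G B B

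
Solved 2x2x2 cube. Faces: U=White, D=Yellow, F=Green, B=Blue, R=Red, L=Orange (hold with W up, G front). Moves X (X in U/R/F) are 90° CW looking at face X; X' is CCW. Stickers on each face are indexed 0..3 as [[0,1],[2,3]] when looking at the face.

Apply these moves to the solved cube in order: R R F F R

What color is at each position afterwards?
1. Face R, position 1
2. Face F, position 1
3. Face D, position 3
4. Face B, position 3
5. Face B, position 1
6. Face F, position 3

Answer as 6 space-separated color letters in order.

Answer: O W G B B W

Derivation:
After move 1 (R): R=RRRR U=WGWG F=GYGY D=YBYB B=WBWB
After move 2 (R): R=RRRR U=WYWY F=GBGB D=YWYW B=GBGB
After move 3 (F): F=GGBB U=WYOO R=WRYR D=RRYW L=OYOW
After move 4 (F): F=BGBG U=WYWY R=OROR D=YWYW L=OROR
After move 5 (R): R=OORR U=WGWG F=BWBW D=YGYG B=YBYB
Query 1: R[1] = O
Query 2: F[1] = W
Query 3: D[3] = G
Query 4: B[3] = B
Query 5: B[1] = B
Query 6: F[3] = W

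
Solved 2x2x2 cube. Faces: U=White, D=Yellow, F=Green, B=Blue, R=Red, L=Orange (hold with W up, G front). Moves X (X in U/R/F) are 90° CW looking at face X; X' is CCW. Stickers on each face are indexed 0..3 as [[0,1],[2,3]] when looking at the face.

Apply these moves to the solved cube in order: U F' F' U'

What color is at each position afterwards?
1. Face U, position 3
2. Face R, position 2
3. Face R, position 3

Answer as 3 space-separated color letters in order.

After move 1 (U): U=WWWW F=RRGG R=BBRR B=OOBB L=GGOO
After move 2 (F'): F=RGRG U=WWBR R=YBYR D=GOYY L=GWOW
After move 3 (F'): F=GGRR U=WWYY R=OBGR D=WWYY L=GROB
After move 4 (U'): U=WYWY F=GRRR R=GGGR B=OBBB L=OOOB
Query 1: U[3] = Y
Query 2: R[2] = G
Query 3: R[3] = R

Answer: Y G R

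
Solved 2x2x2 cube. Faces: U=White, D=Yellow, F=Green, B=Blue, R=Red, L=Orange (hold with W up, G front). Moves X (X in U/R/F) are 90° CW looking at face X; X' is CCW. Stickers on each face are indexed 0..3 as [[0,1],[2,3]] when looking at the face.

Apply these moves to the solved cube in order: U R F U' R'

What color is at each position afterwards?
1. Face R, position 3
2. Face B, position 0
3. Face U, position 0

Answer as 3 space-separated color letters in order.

After move 1 (U): U=WWWW F=RRGG R=BBRR B=OOBB L=GGOO
After move 2 (R): R=RBRB U=WRWG F=RYGY D=YBYO B=WOWB
After move 3 (F): F=GRYY U=WROG R=WBGB D=RRYO L=GYOB
After move 4 (U'): U=RGWO F=GYYY R=GRGB B=WBWB L=WOOB
After move 5 (R'): R=RBGG U=RWWW F=GGYO D=RYYY B=OBRB
Query 1: R[3] = G
Query 2: B[0] = O
Query 3: U[0] = R

Answer: G O R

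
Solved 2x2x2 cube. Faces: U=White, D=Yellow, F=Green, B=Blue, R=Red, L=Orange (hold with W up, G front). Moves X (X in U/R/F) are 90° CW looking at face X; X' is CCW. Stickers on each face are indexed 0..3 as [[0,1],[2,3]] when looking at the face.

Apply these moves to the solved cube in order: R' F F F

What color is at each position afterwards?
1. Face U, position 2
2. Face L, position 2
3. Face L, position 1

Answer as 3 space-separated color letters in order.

After move 1 (R'): R=RRRR U=WBWB F=GWGW D=YGYG B=YBYB
After move 2 (F): F=GGWW U=WBOO R=WRBR D=RRYG L=OYOG
After move 3 (F): F=WGWG U=WBGY R=OROR D=BWYG L=OROR
After move 4 (F): F=WWGG U=WBRR R=GRYR D=OOYG L=OBOW
Query 1: U[2] = R
Query 2: L[2] = O
Query 3: L[1] = B

Answer: R O B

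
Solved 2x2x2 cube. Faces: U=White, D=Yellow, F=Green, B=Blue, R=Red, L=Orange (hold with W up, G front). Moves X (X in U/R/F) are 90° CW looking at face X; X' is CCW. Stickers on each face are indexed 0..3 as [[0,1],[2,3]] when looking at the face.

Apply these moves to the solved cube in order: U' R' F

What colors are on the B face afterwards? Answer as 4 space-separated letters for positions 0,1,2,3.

Answer: Y R Y B

Derivation:
After move 1 (U'): U=WWWW F=OOGG R=GGRR B=RRBB L=BBOO
After move 2 (R'): R=GRGR U=WBWR F=OWGW D=YOYG B=YRYB
After move 3 (F): F=GOWW U=WBOB R=WRRR D=GGYG L=BYOO
Query: B face = YRYB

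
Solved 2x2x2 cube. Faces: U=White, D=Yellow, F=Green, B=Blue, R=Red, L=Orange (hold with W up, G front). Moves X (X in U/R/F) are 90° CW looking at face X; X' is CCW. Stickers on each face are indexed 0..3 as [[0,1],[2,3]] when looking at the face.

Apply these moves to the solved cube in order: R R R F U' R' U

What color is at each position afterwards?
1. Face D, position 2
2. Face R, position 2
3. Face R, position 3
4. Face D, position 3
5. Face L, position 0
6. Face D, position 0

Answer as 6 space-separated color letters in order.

Answer: Y G B W O R

Derivation:
After move 1 (R): R=RRRR U=WGWG F=GYGY D=YBYB B=WBWB
After move 2 (R): R=RRRR U=WYWY F=GBGB D=YWYW B=GBGB
After move 3 (R): R=RRRR U=WBWB F=GWGW D=YGYG B=YBYB
After move 4 (F): F=GGWW U=WBOO R=WRBR D=RRYG L=OYOG
After move 5 (U'): U=BOWO F=OYWW R=GGBR B=WRYB L=YBOG
After move 6 (R'): R=GRGB U=BYWW F=OOWO D=RYYW B=GRRB
After move 7 (U): U=WBWY F=GRWO R=GRGB B=YBRB L=OOOG
Query 1: D[2] = Y
Query 2: R[2] = G
Query 3: R[3] = B
Query 4: D[3] = W
Query 5: L[0] = O
Query 6: D[0] = R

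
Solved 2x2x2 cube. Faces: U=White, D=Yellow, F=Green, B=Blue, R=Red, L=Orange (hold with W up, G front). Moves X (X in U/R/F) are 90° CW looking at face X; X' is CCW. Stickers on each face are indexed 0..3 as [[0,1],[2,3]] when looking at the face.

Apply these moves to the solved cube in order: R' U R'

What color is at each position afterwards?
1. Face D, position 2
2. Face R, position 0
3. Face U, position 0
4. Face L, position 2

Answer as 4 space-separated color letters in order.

Answer: Y B W O

Derivation:
After move 1 (R'): R=RRRR U=WBWB F=GWGW D=YGYG B=YBYB
After move 2 (U): U=WWBB F=RRGW R=YBRR B=OOYB L=GWOO
After move 3 (R'): R=BRYR U=WYBO F=RWGB D=YRYW B=GOGB
Query 1: D[2] = Y
Query 2: R[0] = B
Query 3: U[0] = W
Query 4: L[2] = O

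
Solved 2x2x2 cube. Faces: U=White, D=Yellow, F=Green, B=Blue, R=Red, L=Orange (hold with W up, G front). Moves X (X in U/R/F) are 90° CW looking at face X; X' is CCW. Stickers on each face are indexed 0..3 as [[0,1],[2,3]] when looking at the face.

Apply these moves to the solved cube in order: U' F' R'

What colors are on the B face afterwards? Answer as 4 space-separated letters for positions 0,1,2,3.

Answer: Y R O B

Derivation:
After move 1 (U'): U=WWWW F=OOGG R=GGRR B=RRBB L=BBOO
After move 2 (F'): F=OGOG U=WWGR R=YGYR D=BOYY L=BWOW
After move 3 (R'): R=GRYY U=WBGR F=OWOR D=BGYG B=YROB
Query: B face = YROB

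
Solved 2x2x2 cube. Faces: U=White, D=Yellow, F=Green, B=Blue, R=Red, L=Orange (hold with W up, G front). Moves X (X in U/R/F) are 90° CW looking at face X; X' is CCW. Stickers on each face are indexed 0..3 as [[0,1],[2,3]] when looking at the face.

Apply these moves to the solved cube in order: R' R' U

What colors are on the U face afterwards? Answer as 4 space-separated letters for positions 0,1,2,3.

After move 1 (R'): R=RRRR U=WBWB F=GWGW D=YGYG B=YBYB
After move 2 (R'): R=RRRR U=WYWY F=GBGB D=YWYW B=GBGB
After move 3 (U): U=WWYY F=RRGB R=GBRR B=OOGB L=GBOO
Query: U face = WWYY

Answer: W W Y Y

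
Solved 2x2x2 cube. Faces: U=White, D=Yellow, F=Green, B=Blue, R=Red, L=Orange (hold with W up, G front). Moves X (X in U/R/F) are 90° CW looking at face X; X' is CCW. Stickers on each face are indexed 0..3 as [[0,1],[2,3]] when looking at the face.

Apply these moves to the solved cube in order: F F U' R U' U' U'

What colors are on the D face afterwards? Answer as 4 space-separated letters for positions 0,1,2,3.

After move 1 (F): F=GGGG U=WWOO R=WRWR D=RRYY L=OYOY
After move 2 (F): F=GGGG U=WWYY R=OROR D=WWYY L=OROR
After move 3 (U'): U=WYWY F=ORGG R=GGOR B=ORBB L=BBOR
After move 4 (R): R=OGRG U=WRWG F=OWGY D=WBYO B=YRYB
After move 5 (U'): U=RGWW F=BBGY R=OWRG B=OGYB L=YROR
After move 6 (U'): U=GWRW F=YRGY R=BBRG B=OWYB L=OGOR
After move 7 (U'): U=WWGR F=OGGY R=YRRG B=BBYB L=OWOR
Query: D face = WBYO

Answer: W B Y O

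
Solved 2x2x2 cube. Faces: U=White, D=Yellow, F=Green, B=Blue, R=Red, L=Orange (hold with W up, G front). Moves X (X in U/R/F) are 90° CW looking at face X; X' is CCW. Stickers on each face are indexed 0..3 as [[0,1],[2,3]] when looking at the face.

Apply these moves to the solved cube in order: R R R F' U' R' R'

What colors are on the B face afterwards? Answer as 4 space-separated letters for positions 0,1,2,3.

Answer: G R B B

Derivation:
After move 1 (R): R=RRRR U=WGWG F=GYGY D=YBYB B=WBWB
After move 2 (R): R=RRRR U=WYWY F=GBGB D=YWYW B=GBGB
After move 3 (R): R=RRRR U=WBWB F=GWGW D=YGYG B=YBYB
After move 4 (F'): F=WWGG U=WBRR R=GRYR D=OOYG L=OBOW
After move 5 (U'): U=BRWR F=OBGG R=WWYR B=GRYB L=YBOW
After move 6 (R'): R=WRWY U=BYWG F=ORGR D=OBYG B=GROB
After move 7 (R'): R=RYWW U=BOWG F=OYGG D=ORYR B=GRBB
Query: B face = GRBB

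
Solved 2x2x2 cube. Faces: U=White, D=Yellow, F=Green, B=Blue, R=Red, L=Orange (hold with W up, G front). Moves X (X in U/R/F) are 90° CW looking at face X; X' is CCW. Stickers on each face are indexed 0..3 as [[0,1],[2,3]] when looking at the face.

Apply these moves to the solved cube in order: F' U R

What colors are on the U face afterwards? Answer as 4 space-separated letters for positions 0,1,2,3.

After move 1 (F'): F=GGGG U=WWRR R=YRYR D=OOYY L=OWOW
After move 2 (U): U=RWRW F=YRGG R=BBYR B=OWBB L=GGOW
After move 3 (R): R=YBRB U=RRRG F=YOGY D=OBYO B=WWWB
Query: U face = RRRG

Answer: R R R G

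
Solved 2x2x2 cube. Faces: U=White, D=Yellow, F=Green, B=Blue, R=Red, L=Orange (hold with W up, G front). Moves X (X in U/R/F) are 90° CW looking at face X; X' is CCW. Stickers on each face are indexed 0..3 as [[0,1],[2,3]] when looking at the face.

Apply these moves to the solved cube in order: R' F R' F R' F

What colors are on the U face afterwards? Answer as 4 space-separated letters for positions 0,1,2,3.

Answer: W R G R

Derivation:
After move 1 (R'): R=RRRR U=WBWB F=GWGW D=YGYG B=YBYB
After move 2 (F): F=GGWW U=WBOO R=WRBR D=RRYG L=OYOG
After move 3 (R'): R=RRWB U=WYOY F=GBWO D=RGYW B=GBRB
After move 4 (F): F=WGOB U=WYGY R=ORYB D=WRYW L=OROG
After move 5 (R'): R=RBOY U=WRGG F=WYOY D=WGYB B=WBRB
After move 6 (F): F=OWYY U=WRGR R=GBGY D=ORYB L=OWOG
Query: U face = WRGR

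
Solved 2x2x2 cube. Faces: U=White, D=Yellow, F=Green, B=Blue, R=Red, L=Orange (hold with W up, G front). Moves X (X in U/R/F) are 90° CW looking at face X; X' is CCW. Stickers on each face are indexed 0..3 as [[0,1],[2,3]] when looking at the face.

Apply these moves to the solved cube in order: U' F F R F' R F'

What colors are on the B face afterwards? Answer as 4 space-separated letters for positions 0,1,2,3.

Answer: R R G B

Derivation:
After move 1 (U'): U=WWWW F=OOGG R=GGRR B=RRBB L=BBOO
After move 2 (F): F=GOGO U=WWOB R=WGWR D=RGYY L=BYOY
After move 3 (F): F=GGOO U=WWYY R=OGBR D=WWYY L=BROG
After move 4 (R): R=BORG U=WGYO F=GWOY D=WBYR B=YRWB
After move 5 (F'): F=WYGO U=WGBR R=BOWG D=RGYR L=BOOY
After move 6 (R): R=WBGO U=WYBO F=WGGR D=RWYY B=RRGB
After move 7 (F'): F=GRWG U=WYWG R=WBRO D=OYYY L=BOOB
Query: B face = RRGB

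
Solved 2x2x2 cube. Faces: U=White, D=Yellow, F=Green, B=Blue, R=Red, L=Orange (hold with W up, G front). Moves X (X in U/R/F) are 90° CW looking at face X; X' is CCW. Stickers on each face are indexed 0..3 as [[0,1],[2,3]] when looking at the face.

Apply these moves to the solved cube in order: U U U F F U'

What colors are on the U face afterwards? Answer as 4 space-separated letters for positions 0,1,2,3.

Answer: W Y W Y

Derivation:
After move 1 (U): U=WWWW F=RRGG R=BBRR B=OOBB L=GGOO
After move 2 (U): U=WWWW F=BBGG R=OORR B=GGBB L=RROO
After move 3 (U): U=WWWW F=OOGG R=GGRR B=RRBB L=BBOO
After move 4 (F): F=GOGO U=WWOB R=WGWR D=RGYY L=BYOY
After move 5 (F): F=GGOO U=WWYY R=OGBR D=WWYY L=BROG
After move 6 (U'): U=WYWY F=BROO R=GGBR B=OGBB L=RROG
Query: U face = WYWY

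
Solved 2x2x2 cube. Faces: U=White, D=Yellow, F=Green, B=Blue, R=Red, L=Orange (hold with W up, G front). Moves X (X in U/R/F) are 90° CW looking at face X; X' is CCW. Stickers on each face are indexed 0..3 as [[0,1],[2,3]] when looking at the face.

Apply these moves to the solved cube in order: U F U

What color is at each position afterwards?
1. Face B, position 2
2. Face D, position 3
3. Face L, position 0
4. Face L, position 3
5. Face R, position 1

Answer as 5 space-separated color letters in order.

Answer: B Y G Y O

Derivation:
After move 1 (U): U=WWWW F=RRGG R=BBRR B=OOBB L=GGOO
After move 2 (F): F=GRGR U=WWOG R=WBWR D=RBYY L=GYOY
After move 3 (U): U=OWGW F=WBGR R=OOWR B=GYBB L=GROY
Query 1: B[2] = B
Query 2: D[3] = Y
Query 3: L[0] = G
Query 4: L[3] = Y
Query 5: R[1] = O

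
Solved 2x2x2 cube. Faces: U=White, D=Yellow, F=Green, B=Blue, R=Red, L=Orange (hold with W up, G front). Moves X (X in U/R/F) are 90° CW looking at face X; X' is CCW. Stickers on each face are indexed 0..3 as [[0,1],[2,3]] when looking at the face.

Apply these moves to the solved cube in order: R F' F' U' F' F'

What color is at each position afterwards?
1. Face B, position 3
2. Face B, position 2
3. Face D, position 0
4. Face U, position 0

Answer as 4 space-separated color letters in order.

Answer: B W B G

Derivation:
After move 1 (R): R=RRRR U=WGWG F=GYGY D=YBYB B=WBWB
After move 2 (F'): F=YYGG U=WGRR R=BRYR D=OOYB L=OGOW
After move 3 (F'): F=YGYG U=WGBY R=OROR D=GWYB L=OROR
After move 4 (U'): U=GYWB F=ORYG R=YGOR B=ORWB L=WBOR
After move 5 (F'): F=RGOY U=GYYO R=WGGR D=BRYB L=WBOW
After move 6 (F'): F=GYRO U=GYWG R=RGBR D=BWYB L=WOOY
Query 1: B[3] = B
Query 2: B[2] = W
Query 3: D[0] = B
Query 4: U[0] = G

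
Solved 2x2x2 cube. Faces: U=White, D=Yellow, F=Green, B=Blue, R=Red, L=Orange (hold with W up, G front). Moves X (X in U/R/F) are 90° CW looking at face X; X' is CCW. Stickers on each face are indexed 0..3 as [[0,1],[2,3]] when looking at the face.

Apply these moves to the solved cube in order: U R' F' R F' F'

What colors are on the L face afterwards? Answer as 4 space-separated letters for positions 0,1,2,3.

After move 1 (U): U=WWWW F=RRGG R=BBRR B=OOBB L=GGOO
After move 2 (R'): R=BRBR U=WBWO F=RWGW D=YRYG B=YOYB
After move 3 (F'): F=WWRG U=WBBB R=RRYR D=GOYG L=GOOW
After move 4 (R): R=YRRR U=WWBG F=WORG D=GYYY B=BOBB
After move 5 (F'): F=OGWR U=WWYR R=YRGR D=OWYY L=GGOB
After move 6 (F'): F=GROW U=WWYG R=WROR D=GBYY L=GROY
Query: L face = GROY

Answer: G R O Y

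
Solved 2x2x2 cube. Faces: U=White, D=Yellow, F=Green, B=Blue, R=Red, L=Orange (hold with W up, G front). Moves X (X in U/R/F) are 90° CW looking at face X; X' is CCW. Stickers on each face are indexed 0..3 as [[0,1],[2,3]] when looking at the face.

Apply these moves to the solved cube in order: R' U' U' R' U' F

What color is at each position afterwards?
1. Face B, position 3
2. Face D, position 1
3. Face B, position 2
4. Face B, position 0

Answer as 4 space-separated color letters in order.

Answer: B Y G O

Derivation:
After move 1 (R'): R=RRRR U=WBWB F=GWGW D=YGYG B=YBYB
After move 2 (U'): U=BBWW F=OOGW R=GWRR B=RRYB L=YBOO
After move 3 (U'): U=BWBW F=YBGW R=OORR B=GWYB L=RROO
After move 4 (R'): R=OROR U=BYBG F=YWGW D=YBYW B=GWGB
After move 5 (U'): U=YGBB F=RRGW R=YWOR B=ORGB L=GWOO
After move 6 (F): F=GRWR U=YGOW R=BWBR D=OYYW L=GYOB
Query 1: B[3] = B
Query 2: D[1] = Y
Query 3: B[2] = G
Query 4: B[0] = O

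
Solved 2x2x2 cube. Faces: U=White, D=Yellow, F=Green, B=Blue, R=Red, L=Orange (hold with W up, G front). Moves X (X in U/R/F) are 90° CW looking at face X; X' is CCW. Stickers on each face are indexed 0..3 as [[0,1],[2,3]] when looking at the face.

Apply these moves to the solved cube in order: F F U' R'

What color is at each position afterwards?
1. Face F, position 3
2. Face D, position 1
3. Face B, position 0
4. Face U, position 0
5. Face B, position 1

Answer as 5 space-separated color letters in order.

Answer: Y R Y W R

Derivation:
After move 1 (F): F=GGGG U=WWOO R=WRWR D=RRYY L=OYOY
After move 2 (F): F=GGGG U=WWYY R=OROR D=WWYY L=OROR
After move 3 (U'): U=WYWY F=ORGG R=GGOR B=ORBB L=BBOR
After move 4 (R'): R=GRGO U=WBWO F=OYGY D=WRYG B=YRWB
Query 1: F[3] = Y
Query 2: D[1] = R
Query 3: B[0] = Y
Query 4: U[0] = W
Query 5: B[1] = R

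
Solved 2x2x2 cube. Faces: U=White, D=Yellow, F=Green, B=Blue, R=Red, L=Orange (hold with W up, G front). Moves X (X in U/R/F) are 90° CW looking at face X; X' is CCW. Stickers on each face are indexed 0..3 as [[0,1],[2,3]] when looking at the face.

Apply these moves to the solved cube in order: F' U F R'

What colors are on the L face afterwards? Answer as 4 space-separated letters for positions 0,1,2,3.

After move 1 (F'): F=GGGG U=WWRR R=YRYR D=OOYY L=OWOW
After move 2 (U): U=RWRW F=YRGG R=BBYR B=OWBB L=GGOW
After move 3 (F): F=GYGR U=RWWG R=RBWR D=YBYY L=GOOO
After move 4 (R'): R=BRRW U=RBWO F=GWGG D=YYYR B=YWBB
Query: L face = GOOO

Answer: G O O O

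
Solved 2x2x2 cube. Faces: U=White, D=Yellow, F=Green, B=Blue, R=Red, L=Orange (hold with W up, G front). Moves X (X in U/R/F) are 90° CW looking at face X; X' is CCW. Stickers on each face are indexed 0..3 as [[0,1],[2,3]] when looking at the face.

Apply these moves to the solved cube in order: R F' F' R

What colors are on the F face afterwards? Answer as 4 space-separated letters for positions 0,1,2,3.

Answer: Y W Y B

Derivation:
After move 1 (R): R=RRRR U=WGWG F=GYGY D=YBYB B=WBWB
After move 2 (F'): F=YYGG U=WGRR R=BRYR D=OOYB L=OGOW
After move 3 (F'): F=YGYG U=WGBY R=OROR D=GWYB L=OROR
After move 4 (R): R=OORR U=WGBG F=YWYB D=GWYW B=YBGB
Query: F face = YWYB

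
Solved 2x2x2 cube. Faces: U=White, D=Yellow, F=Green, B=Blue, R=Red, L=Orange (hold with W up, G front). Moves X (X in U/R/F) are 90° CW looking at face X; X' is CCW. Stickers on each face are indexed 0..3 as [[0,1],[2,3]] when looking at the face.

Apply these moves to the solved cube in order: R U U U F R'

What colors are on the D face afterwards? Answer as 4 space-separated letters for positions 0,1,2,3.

After move 1 (R): R=RRRR U=WGWG F=GYGY D=YBYB B=WBWB
After move 2 (U): U=WWGG F=RRGY R=WBRR B=OOWB L=GYOO
After move 3 (U): U=GWGW F=WBGY R=OORR B=GYWB L=RROO
After move 4 (U): U=GGWW F=OOGY R=GYRR B=RRWB L=WBOO
After move 5 (F): F=GOYO U=GGOB R=WYWR D=RGYB L=WYOB
After move 6 (R'): R=YRWW U=GWOR F=GGYB D=ROYO B=BRGB
Query: D face = ROYO

Answer: R O Y O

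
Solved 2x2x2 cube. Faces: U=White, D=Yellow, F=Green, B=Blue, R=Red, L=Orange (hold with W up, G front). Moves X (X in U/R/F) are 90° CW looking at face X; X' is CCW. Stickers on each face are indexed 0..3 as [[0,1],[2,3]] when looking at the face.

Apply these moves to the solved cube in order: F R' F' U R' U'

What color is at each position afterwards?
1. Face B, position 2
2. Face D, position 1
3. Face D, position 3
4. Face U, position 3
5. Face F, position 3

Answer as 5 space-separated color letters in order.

Answer: Y R G W B

Derivation:
After move 1 (F): F=GGGG U=WWOO R=WRWR D=RRYY L=OYOY
After move 2 (R'): R=RRWW U=WBOB F=GWGO D=RGYG B=YBRB
After move 3 (F'): F=WOGG U=WBRW R=GRRW D=YYYG L=OBOO
After move 4 (U): U=RWWB F=GRGG R=YBRW B=OBRB L=WOOO
After move 5 (R'): R=BWYR U=RRWO F=GWGB D=YRYG B=GBYB
After move 6 (U'): U=RORW F=WOGB R=GWYR B=BWYB L=GBOO
Query 1: B[2] = Y
Query 2: D[1] = R
Query 3: D[3] = G
Query 4: U[3] = W
Query 5: F[3] = B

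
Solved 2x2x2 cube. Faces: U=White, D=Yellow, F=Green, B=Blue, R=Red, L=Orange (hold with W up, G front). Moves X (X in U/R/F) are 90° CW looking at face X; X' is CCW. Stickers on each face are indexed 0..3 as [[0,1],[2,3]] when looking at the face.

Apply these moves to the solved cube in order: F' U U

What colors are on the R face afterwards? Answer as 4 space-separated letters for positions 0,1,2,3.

After move 1 (F'): F=GGGG U=WWRR R=YRYR D=OOYY L=OWOW
After move 2 (U): U=RWRW F=YRGG R=BBYR B=OWBB L=GGOW
After move 3 (U): U=RRWW F=BBGG R=OWYR B=GGBB L=YROW
Query: R face = OWYR

Answer: O W Y R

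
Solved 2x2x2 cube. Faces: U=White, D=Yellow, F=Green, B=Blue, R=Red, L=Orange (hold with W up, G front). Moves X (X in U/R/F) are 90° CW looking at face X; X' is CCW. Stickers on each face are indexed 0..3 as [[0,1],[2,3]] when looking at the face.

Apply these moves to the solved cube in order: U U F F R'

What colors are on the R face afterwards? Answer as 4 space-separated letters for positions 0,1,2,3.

Answer: O R O R

Derivation:
After move 1 (U): U=WWWW F=RRGG R=BBRR B=OOBB L=GGOO
After move 2 (U): U=WWWW F=BBGG R=OORR B=GGBB L=RROO
After move 3 (F): F=GBGB U=WWOR R=WOWR D=ROYY L=RYOY
After move 4 (F): F=GGBB U=WWYY R=OORR D=WWYY L=RROO
After move 5 (R'): R=OROR U=WBYG F=GWBY D=WGYB B=YGWB
Query: R face = OROR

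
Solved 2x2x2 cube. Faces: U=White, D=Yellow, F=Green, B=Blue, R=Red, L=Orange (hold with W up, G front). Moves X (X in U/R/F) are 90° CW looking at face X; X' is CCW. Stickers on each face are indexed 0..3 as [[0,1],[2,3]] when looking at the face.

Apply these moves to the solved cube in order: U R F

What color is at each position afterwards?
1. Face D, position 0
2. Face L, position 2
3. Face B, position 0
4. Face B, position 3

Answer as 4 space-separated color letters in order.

Answer: R O W B

Derivation:
After move 1 (U): U=WWWW F=RRGG R=BBRR B=OOBB L=GGOO
After move 2 (R): R=RBRB U=WRWG F=RYGY D=YBYO B=WOWB
After move 3 (F): F=GRYY U=WROG R=WBGB D=RRYO L=GYOB
Query 1: D[0] = R
Query 2: L[2] = O
Query 3: B[0] = W
Query 4: B[3] = B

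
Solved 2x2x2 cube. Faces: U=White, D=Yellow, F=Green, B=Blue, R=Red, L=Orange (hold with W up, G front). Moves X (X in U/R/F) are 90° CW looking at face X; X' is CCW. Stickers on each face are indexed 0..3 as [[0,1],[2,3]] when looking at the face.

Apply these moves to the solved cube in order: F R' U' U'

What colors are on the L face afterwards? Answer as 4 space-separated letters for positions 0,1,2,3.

Answer: R R O Y

Derivation:
After move 1 (F): F=GGGG U=WWOO R=WRWR D=RRYY L=OYOY
After move 2 (R'): R=RRWW U=WBOB F=GWGO D=RGYG B=YBRB
After move 3 (U'): U=BBWO F=OYGO R=GWWW B=RRRB L=YBOY
After move 4 (U'): U=BOBW F=YBGO R=OYWW B=GWRB L=RROY
Query: L face = RROY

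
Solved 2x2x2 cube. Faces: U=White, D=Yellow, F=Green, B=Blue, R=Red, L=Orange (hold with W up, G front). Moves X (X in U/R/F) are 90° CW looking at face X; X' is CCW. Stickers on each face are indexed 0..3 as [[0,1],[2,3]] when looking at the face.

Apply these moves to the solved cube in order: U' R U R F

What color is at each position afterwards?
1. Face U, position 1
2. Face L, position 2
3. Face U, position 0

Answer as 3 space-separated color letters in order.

Answer: G O W

Derivation:
After move 1 (U'): U=WWWW F=OOGG R=GGRR B=RRBB L=BBOO
After move 2 (R): R=RGRG U=WOWG F=OYGY D=YBYR B=WRWB
After move 3 (U): U=WWGO F=RGGY R=WRRG B=BBWB L=OYOO
After move 4 (R): R=RWGR U=WGGY F=RBGR D=YWYB B=OBWB
After move 5 (F): F=GRRB U=WGOY R=GWYR D=GRYB L=OYOW
Query 1: U[1] = G
Query 2: L[2] = O
Query 3: U[0] = W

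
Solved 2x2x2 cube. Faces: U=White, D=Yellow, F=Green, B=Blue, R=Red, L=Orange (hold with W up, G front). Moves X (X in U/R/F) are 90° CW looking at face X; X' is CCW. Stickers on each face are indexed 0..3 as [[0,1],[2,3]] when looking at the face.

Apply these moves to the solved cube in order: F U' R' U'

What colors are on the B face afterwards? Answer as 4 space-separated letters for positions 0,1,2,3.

After move 1 (F): F=GGGG U=WWOO R=WRWR D=RRYY L=OYOY
After move 2 (U'): U=WOWO F=OYGG R=GGWR B=WRBB L=BBOY
After move 3 (R'): R=GRGW U=WBWW F=OOGO D=RYYG B=YRRB
After move 4 (U'): U=BWWW F=BBGO R=OOGW B=GRRB L=YROY
Query: B face = GRRB

Answer: G R R B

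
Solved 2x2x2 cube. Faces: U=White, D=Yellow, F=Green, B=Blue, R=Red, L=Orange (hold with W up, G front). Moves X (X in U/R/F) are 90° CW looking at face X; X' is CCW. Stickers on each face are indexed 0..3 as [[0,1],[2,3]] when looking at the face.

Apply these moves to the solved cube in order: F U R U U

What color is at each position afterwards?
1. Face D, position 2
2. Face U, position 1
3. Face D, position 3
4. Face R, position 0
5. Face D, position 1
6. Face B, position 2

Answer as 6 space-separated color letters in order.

After move 1 (F): F=GGGG U=WWOO R=WRWR D=RRYY L=OYOY
After move 2 (U): U=OWOW F=WRGG R=BBWR B=OYBB L=GGOY
After move 3 (R): R=WBRB U=OROG F=WRGY D=RBYO B=WYWB
After move 4 (U): U=OOGR F=WBGY R=WYRB B=GGWB L=WROY
After move 5 (U): U=GORO F=WYGY R=GGRB B=WRWB L=WBOY
Query 1: D[2] = Y
Query 2: U[1] = O
Query 3: D[3] = O
Query 4: R[0] = G
Query 5: D[1] = B
Query 6: B[2] = W

Answer: Y O O G B W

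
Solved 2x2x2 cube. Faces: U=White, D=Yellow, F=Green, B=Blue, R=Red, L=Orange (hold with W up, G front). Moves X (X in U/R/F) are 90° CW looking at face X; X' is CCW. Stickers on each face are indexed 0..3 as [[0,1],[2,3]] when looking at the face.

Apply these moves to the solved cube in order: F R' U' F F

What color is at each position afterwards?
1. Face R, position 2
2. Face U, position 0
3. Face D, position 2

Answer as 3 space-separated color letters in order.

Answer: B B Y

Derivation:
After move 1 (F): F=GGGG U=WWOO R=WRWR D=RRYY L=OYOY
After move 2 (R'): R=RRWW U=WBOB F=GWGO D=RGYG B=YBRB
After move 3 (U'): U=BBWO F=OYGO R=GWWW B=RRRB L=YBOY
After move 4 (F): F=GOOY U=BBYB R=WWOW D=WGYG L=YROG
After move 5 (F): F=OGYO U=BBGR R=YWBW D=OWYG L=YWOG
Query 1: R[2] = B
Query 2: U[0] = B
Query 3: D[2] = Y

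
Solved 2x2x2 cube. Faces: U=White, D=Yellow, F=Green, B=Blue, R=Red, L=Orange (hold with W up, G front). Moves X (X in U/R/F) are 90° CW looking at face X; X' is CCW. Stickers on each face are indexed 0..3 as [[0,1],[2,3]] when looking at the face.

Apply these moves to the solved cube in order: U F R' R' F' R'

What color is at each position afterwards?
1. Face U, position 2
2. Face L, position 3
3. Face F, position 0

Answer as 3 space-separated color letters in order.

After move 1 (U): U=WWWW F=RRGG R=BBRR B=OOBB L=GGOO
After move 2 (F): F=GRGR U=WWOG R=WBWR D=RBYY L=GYOY
After move 3 (R'): R=BRWW U=WBOO F=GWGG D=RRYR B=YOBB
After move 4 (R'): R=RWBW U=WBOY F=GBGO D=RWYG B=RORB
After move 5 (F'): F=BOGG U=WBRB R=WWRW D=YYYG L=GYOO
After move 6 (R'): R=WWWR U=WRRR F=BBGB D=YOYG B=GOYB
Query 1: U[2] = R
Query 2: L[3] = O
Query 3: F[0] = B

Answer: R O B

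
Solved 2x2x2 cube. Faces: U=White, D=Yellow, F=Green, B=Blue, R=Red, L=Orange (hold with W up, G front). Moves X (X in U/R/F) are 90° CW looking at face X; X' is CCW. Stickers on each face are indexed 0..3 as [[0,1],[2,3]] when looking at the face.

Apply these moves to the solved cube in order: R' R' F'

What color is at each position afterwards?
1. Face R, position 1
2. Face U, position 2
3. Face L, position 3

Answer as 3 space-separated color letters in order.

After move 1 (R'): R=RRRR U=WBWB F=GWGW D=YGYG B=YBYB
After move 2 (R'): R=RRRR U=WYWY F=GBGB D=YWYW B=GBGB
After move 3 (F'): F=BBGG U=WYRR R=WRYR D=OOYW L=OYOW
Query 1: R[1] = R
Query 2: U[2] = R
Query 3: L[3] = W

Answer: R R W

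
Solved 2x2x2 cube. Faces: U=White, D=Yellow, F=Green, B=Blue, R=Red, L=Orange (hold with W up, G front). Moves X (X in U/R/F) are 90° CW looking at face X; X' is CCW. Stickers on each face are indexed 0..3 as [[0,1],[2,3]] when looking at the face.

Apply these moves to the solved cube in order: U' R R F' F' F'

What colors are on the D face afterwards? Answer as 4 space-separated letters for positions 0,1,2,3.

After move 1 (U'): U=WWWW F=OOGG R=GGRR B=RRBB L=BBOO
After move 2 (R): R=RGRG U=WOWG F=OYGY D=YBYR B=WRWB
After move 3 (R): R=RRGG U=WYWY F=OBGR D=YWYW B=GROB
After move 4 (F'): F=BROG U=WYRG R=WRYG D=BOYW L=BYOW
After move 5 (F'): F=RGBO U=WYWY R=ORBG D=YWYW L=BGOR
After move 6 (F'): F=GORB U=WYOB R=WRYG D=GRYW L=BYOW
Query: D face = GRYW

Answer: G R Y W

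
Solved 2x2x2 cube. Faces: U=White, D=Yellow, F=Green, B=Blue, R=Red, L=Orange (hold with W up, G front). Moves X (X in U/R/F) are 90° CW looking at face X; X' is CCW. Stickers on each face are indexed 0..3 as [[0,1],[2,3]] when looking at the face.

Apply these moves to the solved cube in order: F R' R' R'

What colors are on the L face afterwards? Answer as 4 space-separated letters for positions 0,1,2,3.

After move 1 (F): F=GGGG U=WWOO R=WRWR D=RRYY L=OYOY
After move 2 (R'): R=RRWW U=WBOB F=GWGO D=RGYG B=YBRB
After move 3 (R'): R=RWRW U=WROY F=GBGB D=RWYO B=GBGB
After move 4 (R'): R=WWRR U=WGOG F=GRGY D=RBYB B=OBWB
Query: L face = OYOY

Answer: O Y O Y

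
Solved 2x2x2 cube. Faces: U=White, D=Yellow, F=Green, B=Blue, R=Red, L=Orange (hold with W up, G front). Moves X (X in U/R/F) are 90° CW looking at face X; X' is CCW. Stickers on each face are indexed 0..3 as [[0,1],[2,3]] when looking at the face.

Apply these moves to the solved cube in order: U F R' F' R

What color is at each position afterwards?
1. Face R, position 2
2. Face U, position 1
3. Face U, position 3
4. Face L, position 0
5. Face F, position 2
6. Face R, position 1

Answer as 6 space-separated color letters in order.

Answer: W G G G G R

Derivation:
After move 1 (U): U=WWWW F=RRGG R=BBRR B=OOBB L=GGOO
After move 2 (F): F=GRGR U=WWOG R=WBWR D=RBYY L=GYOY
After move 3 (R'): R=BRWW U=WBOO F=GWGG D=RRYR B=YOBB
After move 4 (F'): F=WGGG U=WBBW R=RRRW D=YYYR L=GOOO
After move 5 (R): R=RRWR U=WGBG F=WYGR D=YBYY B=WOBB
Query 1: R[2] = W
Query 2: U[1] = G
Query 3: U[3] = G
Query 4: L[0] = G
Query 5: F[2] = G
Query 6: R[1] = R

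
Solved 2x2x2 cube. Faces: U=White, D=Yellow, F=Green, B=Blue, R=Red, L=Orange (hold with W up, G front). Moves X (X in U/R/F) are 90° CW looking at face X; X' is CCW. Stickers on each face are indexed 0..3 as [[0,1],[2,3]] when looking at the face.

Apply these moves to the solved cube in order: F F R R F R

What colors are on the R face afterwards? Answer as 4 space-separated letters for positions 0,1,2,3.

Answer: Y Y O O

Derivation:
After move 1 (F): F=GGGG U=WWOO R=WRWR D=RRYY L=OYOY
After move 2 (F): F=GGGG U=WWYY R=OROR D=WWYY L=OROR
After move 3 (R): R=OORR U=WGYG F=GWGY D=WBYB B=YBWB
After move 4 (R): R=RORO U=WWYY F=GBGB D=WWYY B=GBGB
After move 5 (F): F=GGBB U=WWRR R=YOYO D=RRYY L=OWOW
After move 6 (R): R=YYOO U=WGRB F=GRBY D=RGYG B=RBWB
Query: R face = YYOO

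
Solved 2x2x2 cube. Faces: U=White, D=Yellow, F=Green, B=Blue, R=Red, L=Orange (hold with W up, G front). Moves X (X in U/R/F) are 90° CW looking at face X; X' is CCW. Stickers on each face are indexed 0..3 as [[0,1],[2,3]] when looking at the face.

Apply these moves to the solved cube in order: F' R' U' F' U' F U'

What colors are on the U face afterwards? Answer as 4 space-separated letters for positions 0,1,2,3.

Answer: Y R B W

Derivation:
After move 1 (F'): F=GGGG U=WWRR R=YRYR D=OOYY L=OWOW
After move 2 (R'): R=RRYY U=WBRB F=GWGR D=OGYG B=YBOB
After move 3 (U'): U=BBWR F=OWGR R=GWYY B=RROB L=YBOW
After move 4 (F'): F=WROG U=BBGY R=GWOY D=BWYG L=YROW
After move 5 (U'): U=BYBG F=YROG R=WROY B=GWOB L=RROW
After move 6 (F): F=OYGR U=BYWR R=BRGY D=OWYG L=RBOW
After move 7 (U'): U=YRBW F=RBGR R=OYGY B=BROB L=GWOW
Query: U face = YRBW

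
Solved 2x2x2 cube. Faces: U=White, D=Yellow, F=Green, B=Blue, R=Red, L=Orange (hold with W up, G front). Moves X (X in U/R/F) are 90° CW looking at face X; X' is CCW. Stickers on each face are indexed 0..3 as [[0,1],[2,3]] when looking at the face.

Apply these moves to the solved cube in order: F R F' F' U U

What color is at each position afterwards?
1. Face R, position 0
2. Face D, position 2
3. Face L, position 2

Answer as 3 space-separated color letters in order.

Answer: O Y O

Derivation:
After move 1 (F): F=GGGG U=WWOO R=WRWR D=RRYY L=OYOY
After move 2 (R): R=WWRR U=WGOG F=GRGY D=RBYB B=OBWB
After move 3 (F'): F=RYGG U=WGWR R=BWRR D=YYYB L=OGOO
After move 4 (F'): F=YGRG U=WGBR R=YWYR D=GOYB L=OROW
After move 5 (U): U=BWRG F=YWRG R=OBYR B=ORWB L=YGOW
After move 6 (U): U=RBGW F=OBRG R=ORYR B=YGWB L=YWOW
Query 1: R[0] = O
Query 2: D[2] = Y
Query 3: L[2] = O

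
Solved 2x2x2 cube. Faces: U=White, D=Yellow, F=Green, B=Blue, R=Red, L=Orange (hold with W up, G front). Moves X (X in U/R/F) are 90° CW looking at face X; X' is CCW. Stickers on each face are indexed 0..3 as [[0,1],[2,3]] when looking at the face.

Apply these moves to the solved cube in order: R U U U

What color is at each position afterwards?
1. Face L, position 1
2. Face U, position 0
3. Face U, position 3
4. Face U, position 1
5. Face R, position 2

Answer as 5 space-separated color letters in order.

Answer: B G W G R

Derivation:
After move 1 (R): R=RRRR U=WGWG F=GYGY D=YBYB B=WBWB
After move 2 (U): U=WWGG F=RRGY R=WBRR B=OOWB L=GYOO
After move 3 (U): U=GWGW F=WBGY R=OORR B=GYWB L=RROO
After move 4 (U): U=GGWW F=OOGY R=GYRR B=RRWB L=WBOO
Query 1: L[1] = B
Query 2: U[0] = G
Query 3: U[3] = W
Query 4: U[1] = G
Query 5: R[2] = R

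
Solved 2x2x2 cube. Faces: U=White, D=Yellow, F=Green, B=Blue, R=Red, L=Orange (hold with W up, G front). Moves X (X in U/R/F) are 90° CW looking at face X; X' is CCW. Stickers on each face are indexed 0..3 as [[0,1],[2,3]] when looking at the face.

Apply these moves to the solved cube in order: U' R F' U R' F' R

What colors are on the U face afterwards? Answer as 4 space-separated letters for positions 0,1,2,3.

After move 1 (U'): U=WWWW F=OOGG R=GGRR B=RRBB L=BBOO
After move 2 (R): R=RGRG U=WOWG F=OYGY D=YBYR B=WRWB
After move 3 (F'): F=YYOG U=WORR R=BGYG D=BOYR L=BGOW
After move 4 (U): U=RWRO F=BGOG R=WRYG B=BGWB L=YYOW
After move 5 (R'): R=RGWY U=RWRB F=BWOO D=BGYG B=RGOB
After move 6 (F'): F=WOBO U=RWRW R=GGBY D=YWYG L=YBOR
After move 7 (R): R=BGYG U=RORO F=WWBG D=YOYR B=WGWB
Query: U face = RORO

Answer: R O R O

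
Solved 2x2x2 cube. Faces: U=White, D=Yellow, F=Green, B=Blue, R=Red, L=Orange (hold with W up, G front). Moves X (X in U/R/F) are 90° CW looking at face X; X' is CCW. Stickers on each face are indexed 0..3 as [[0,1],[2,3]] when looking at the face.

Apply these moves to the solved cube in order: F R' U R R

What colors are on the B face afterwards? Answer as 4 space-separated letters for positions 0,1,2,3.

Answer: O Y R B

Derivation:
After move 1 (F): F=GGGG U=WWOO R=WRWR D=RRYY L=OYOY
After move 2 (R'): R=RRWW U=WBOB F=GWGO D=RGYG B=YBRB
After move 3 (U): U=OWBB F=RRGO R=YBWW B=OYRB L=GWOY
After move 4 (R): R=WYWB U=ORBO F=RGGG D=RRYO B=BYWB
After move 5 (R): R=WWBY U=OGBG F=RRGO D=RWYB B=OYRB
Query: B face = OYRB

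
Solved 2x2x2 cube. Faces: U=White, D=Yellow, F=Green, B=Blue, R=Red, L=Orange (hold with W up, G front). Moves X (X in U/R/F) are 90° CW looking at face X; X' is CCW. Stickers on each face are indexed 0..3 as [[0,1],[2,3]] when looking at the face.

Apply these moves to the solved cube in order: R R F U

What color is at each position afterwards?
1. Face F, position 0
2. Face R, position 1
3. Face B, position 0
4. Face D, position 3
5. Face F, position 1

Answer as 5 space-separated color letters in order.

After move 1 (R): R=RRRR U=WGWG F=GYGY D=YBYB B=WBWB
After move 2 (R): R=RRRR U=WYWY F=GBGB D=YWYW B=GBGB
After move 3 (F): F=GGBB U=WYOO R=WRYR D=RRYW L=OYOW
After move 4 (U): U=OWOY F=WRBB R=GBYR B=OYGB L=GGOW
Query 1: F[0] = W
Query 2: R[1] = B
Query 3: B[0] = O
Query 4: D[3] = W
Query 5: F[1] = R

Answer: W B O W R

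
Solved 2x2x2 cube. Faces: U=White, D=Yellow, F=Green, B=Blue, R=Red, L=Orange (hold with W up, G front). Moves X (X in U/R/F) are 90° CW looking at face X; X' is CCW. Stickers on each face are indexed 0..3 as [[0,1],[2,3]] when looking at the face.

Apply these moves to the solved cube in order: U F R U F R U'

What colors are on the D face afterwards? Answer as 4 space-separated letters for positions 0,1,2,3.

After move 1 (U): U=WWWW F=RRGG R=BBRR B=OOBB L=GGOO
After move 2 (F): F=GRGR U=WWOG R=WBWR D=RBYY L=GYOY
After move 3 (R): R=WWRB U=WROR F=GBGY D=RBYO B=GOWB
After move 4 (U): U=OWRR F=WWGY R=GORB B=GYWB L=GBOY
After move 5 (F): F=GWYW U=OWYB R=RORB D=RGYO L=GROB
After move 6 (R): R=RRBO U=OWYW F=GGYO D=RWYG B=BYWB
After move 7 (U'): U=WWOY F=GRYO R=GGBO B=RRWB L=BYOB
Query: D face = RWYG

Answer: R W Y G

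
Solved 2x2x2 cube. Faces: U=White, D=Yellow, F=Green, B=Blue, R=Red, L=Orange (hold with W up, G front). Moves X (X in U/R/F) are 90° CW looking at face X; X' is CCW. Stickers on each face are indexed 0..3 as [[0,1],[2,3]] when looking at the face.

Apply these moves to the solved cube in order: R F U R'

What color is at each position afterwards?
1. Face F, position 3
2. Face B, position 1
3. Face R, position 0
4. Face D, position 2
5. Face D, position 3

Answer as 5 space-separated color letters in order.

Answer: G Y B Y Y

Derivation:
After move 1 (R): R=RRRR U=WGWG F=GYGY D=YBYB B=WBWB
After move 2 (F): F=GGYY U=WGOO R=WRGR D=RRYB L=OYOB
After move 3 (U): U=OWOG F=WRYY R=WBGR B=OYWB L=GGOB
After move 4 (R'): R=BRWG U=OWOO F=WWYG D=RRYY B=BYRB
Query 1: F[3] = G
Query 2: B[1] = Y
Query 3: R[0] = B
Query 4: D[2] = Y
Query 5: D[3] = Y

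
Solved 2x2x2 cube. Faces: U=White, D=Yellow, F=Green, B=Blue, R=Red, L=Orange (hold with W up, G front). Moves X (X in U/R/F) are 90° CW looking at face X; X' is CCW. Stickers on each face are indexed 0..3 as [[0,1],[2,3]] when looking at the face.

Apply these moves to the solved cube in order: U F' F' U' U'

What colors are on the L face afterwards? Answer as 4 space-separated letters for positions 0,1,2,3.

Answer: O B O B

Derivation:
After move 1 (U): U=WWWW F=RRGG R=BBRR B=OOBB L=GGOO
After move 2 (F'): F=RGRG U=WWBR R=YBYR D=GOYY L=GWOW
After move 3 (F'): F=GGRR U=WWYY R=OBGR D=WWYY L=GROB
After move 4 (U'): U=WYWY F=GRRR R=GGGR B=OBBB L=OOOB
After move 5 (U'): U=YYWW F=OORR R=GRGR B=GGBB L=OBOB
Query: L face = OBOB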